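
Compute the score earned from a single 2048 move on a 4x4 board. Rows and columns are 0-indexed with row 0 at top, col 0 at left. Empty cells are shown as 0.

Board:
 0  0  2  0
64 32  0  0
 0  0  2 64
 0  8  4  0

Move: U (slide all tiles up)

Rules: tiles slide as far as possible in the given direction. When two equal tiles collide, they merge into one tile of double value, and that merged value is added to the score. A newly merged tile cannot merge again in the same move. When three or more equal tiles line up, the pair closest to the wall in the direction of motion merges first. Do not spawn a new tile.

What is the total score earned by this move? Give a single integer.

Answer: 4

Derivation:
Slide up:
col 0: [0, 64, 0, 0] -> [64, 0, 0, 0]  score +0 (running 0)
col 1: [0, 32, 0, 8] -> [32, 8, 0, 0]  score +0 (running 0)
col 2: [2, 0, 2, 4] -> [4, 4, 0, 0]  score +4 (running 4)
col 3: [0, 0, 64, 0] -> [64, 0, 0, 0]  score +0 (running 4)
Board after move:
64 32  4 64
 0  8  4  0
 0  0  0  0
 0  0  0  0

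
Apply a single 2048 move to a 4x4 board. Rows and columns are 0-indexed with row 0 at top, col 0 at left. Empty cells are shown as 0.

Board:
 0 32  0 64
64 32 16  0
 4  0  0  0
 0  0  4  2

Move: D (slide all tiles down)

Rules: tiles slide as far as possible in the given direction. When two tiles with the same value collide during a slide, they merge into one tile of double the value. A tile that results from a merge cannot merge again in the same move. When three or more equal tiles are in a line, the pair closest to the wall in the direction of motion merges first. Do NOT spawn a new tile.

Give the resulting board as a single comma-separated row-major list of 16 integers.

Answer: 0, 0, 0, 0, 0, 0, 0, 0, 64, 0, 16, 64, 4, 64, 4, 2

Derivation:
Slide down:
col 0: [0, 64, 4, 0] -> [0, 0, 64, 4]
col 1: [32, 32, 0, 0] -> [0, 0, 0, 64]
col 2: [0, 16, 0, 4] -> [0, 0, 16, 4]
col 3: [64, 0, 0, 2] -> [0, 0, 64, 2]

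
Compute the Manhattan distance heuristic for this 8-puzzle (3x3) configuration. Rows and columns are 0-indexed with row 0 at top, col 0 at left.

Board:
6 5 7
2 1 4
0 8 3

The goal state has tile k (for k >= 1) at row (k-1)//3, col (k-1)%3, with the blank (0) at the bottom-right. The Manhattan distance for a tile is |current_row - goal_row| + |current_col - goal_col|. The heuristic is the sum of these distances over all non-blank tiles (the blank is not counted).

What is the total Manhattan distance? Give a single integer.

Answer: 16

Derivation:
Tile 6: (0,0)->(1,2) = 3
Tile 5: (0,1)->(1,1) = 1
Tile 7: (0,2)->(2,0) = 4
Tile 2: (1,0)->(0,1) = 2
Tile 1: (1,1)->(0,0) = 2
Tile 4: (1,2)->(1,0) = 2
Tile 8: (2,1)->(2,1) = 0
Tile 3: (2,2)->(0,2) = 2
Sum: 3 + 1 + 4 + 2 + 2 + 2 + 0 + 2 = 16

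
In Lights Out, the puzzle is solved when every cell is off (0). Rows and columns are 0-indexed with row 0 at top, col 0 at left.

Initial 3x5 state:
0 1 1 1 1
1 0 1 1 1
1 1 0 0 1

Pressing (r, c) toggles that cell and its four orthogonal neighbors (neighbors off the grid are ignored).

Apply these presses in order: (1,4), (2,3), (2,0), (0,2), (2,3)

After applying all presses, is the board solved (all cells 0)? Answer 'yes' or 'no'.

After press 1 at (1,4):
0 1 1 1 0
1 0 1 0 0
1 1 0 0 0

After press 2 at (2,3):
0 1 1 1 0
1 0 1 1 0
1 1 1 1 1

After press 3 at (2,0):
0 1 1 1 0
0 0 1 1 0
0 0 1 1 1

After press 4 at (0,2):
0 0 0 0 0
0 0 0 1 0
0 0 1 1 1

After press 5 at (2,3):
0 0 0 0 0
0 0 0 0 0
0 0 0 0 0

Lights still on: 0

Answer: yes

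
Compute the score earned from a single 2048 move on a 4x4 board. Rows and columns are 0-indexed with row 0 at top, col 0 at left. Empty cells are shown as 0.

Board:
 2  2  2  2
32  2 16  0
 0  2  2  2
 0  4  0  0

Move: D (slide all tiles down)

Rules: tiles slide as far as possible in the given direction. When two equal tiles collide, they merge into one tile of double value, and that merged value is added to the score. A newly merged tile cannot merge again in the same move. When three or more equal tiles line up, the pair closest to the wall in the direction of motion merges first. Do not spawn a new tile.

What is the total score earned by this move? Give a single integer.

Answer: 8

Derivation:
Slide down:
col 0: [2, 32, 0, 0] -> [0, 0, 2, 32]  score +0 (running 0)
col 1: [2, 2, 2, 4] -> [0, 2, 4, 4]  score +4 (running 4)
col 2: [2, 16, 2, 0] -> [0, 2, 16, 2]  score +0 (running 4)
col 3: [2, 0, 2, 0] -> [0, 0, 0, 4]  score +4 (running 8)
Board after move:
 0  0  0  0
 0  2  2  0
 2  4 16  0
32  4  2  4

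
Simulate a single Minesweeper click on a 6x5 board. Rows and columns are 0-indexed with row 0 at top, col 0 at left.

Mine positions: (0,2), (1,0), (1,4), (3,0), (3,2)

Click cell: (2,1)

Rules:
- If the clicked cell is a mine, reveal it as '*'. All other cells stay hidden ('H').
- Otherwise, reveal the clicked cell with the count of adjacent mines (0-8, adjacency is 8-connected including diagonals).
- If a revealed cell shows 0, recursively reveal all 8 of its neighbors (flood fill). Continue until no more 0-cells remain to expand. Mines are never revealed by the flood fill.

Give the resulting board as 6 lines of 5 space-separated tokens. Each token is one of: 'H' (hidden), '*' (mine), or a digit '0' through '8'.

H H H H H
H H H H H
H 3 H H H
H H H H H
H H H H H
H H H H H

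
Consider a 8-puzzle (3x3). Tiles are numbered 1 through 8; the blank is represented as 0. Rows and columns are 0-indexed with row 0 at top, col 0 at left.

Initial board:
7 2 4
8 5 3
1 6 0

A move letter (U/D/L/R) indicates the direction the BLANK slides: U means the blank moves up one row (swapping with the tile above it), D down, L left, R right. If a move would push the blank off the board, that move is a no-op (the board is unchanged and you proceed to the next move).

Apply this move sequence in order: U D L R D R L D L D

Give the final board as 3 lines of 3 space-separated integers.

After move 1 (U):
7 2 4
8 5 0
1 6 3

After move 2 (D):
7 2 4
8 5 3
1 6 0

After move 3 (L):
7 2 4
8 5 3
1 0 6

After move 4 (R):
7 2 4
8 5 3
1 6 0

After move 5 (D):
7 2 4
8 5 3
1 6 0

After move 6 (R):
7 2 4
8 5 3
1 6 0

After move 7 (L):
7 2 4
8 5 3
1 0 6

After move 8 (D):
7 2 4
8 5 3
1 0 6

After move 9 (L):
7 2 4
8 5 3
0 1 6

After move 10 (D):
7 2 4
8 5 3
0 1 6

Answer: 7 2 4
8 5 3
0 1 6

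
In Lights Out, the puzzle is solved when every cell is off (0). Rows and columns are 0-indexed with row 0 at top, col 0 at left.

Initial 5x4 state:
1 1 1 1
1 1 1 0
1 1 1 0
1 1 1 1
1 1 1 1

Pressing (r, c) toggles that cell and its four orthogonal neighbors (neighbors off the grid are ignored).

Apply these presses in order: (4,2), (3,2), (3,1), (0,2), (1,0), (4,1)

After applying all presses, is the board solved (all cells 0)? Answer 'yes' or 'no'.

Answer: yes

Derivation:
After press 1 at (4,2):
1 1 1 1
1 1 1 0
1 1 1 0
1 1 0 1
1 0 0 0

After press 2 at (3,2):
1 1 1 1
1 1 1 0
1 1 0 0
1 0 1 0
1 0 1 0

After press 3 at (3,1):
1 1 1 1
1 1 1 0
1 0 0 0
0 1 0 0
1 1 1 0

After press 4 at (0,2):
1 0 0 0
1 1 0 0
1 0 0 0
0 1 0 0
1 1 1 0

After press 5 at (1,0):
0 0 0 0
0 0 0 0
0 0 0 0
0 1 0 0
1 1 1 0

After press 6 at (4,1):
0 0 0 0
0 0 0 0
0 0 0 0
0 0 0 0
0 0 0 0

Lights still on: 0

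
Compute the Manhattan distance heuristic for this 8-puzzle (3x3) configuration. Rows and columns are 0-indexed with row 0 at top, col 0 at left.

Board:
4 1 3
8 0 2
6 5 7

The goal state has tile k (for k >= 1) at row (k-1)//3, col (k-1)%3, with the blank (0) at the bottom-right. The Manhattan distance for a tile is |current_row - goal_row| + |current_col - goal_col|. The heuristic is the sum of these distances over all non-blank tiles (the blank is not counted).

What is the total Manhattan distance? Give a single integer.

Tile 4: (0,0)->(1,0) = 1
Tile 1: (0,1)->(0,0) = 1
Tile 3: (0,2)->(0,2) = 0
Tile 8: (1,0)->(2,1) = 2
Tile 2: (1,2)->(0,1) = 2
Tile 6: (2,0)->(1,2) = 3
Tile 5: (2,1)->(1,1) = 1
Tile 7: (2,2)->(2,0) = 2
Sum: 1 + 1 + 0 + 2 + 2 + 3 + 1 + 2 = 12

Answer: 12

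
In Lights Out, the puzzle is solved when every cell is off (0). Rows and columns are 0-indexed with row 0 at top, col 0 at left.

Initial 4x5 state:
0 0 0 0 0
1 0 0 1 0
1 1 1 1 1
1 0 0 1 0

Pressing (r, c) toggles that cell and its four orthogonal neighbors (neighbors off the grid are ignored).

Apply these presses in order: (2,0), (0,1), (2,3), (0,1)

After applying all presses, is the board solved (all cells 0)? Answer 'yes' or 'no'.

After press 1 at (2,0):
0 0 0 0 0
0 0 0 1 0
0 0 1 1 1
0 0 0 1 0

After press 2 at (0,1):
1 1 1 0 0
0 1 0 1 0
0 0 1 1 1
0 0 0 1 0

After press 3 at (2,3):
1 1 1 0 0
0 1 0 0 0
0 0 0 0 0
0 0 0 0 0

After press 4 at (0,1):
0 0 0 0 0
0 0 0 0 0
0 0 0 0 0
0 0 0 0 0

Lights still on: 0

Answer: yes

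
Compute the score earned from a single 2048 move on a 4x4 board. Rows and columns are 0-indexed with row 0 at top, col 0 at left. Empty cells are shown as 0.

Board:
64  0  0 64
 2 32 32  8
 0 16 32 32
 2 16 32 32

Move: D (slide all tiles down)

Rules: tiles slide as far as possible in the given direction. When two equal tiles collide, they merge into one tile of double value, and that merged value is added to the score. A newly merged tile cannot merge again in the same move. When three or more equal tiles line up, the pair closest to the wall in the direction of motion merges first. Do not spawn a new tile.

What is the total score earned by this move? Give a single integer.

Answer: 164

Derivation:
Slide down:
col 0: [64, 2, 0, 2] -> [0, 0, 64, 4]  score +4 (running 4)
col 1: [0, 32, 16, 16] -> [0, 0, 32, 32]  score +32 (running 36)
col 2: [0, 32, 32, 32] -> [0, 0, 32, 64]  score +64 (running 100)
col 3: [64, 8, 32, 32] -> [0, 64, 8, 64]  score +64 (running 164)
Board after move:
 0  0  0  0
 0  0  0 64
64 32 32  8
 4 32 64 64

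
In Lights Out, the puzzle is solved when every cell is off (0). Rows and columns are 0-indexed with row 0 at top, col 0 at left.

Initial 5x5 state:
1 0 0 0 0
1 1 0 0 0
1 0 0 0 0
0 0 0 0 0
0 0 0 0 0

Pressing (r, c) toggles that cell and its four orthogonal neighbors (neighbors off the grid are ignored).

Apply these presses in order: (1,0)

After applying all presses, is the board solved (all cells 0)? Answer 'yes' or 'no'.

Answer: yes

Derivation:
After press 1 at (1,0):
0 0 0 0 0
0 0 0 0 0
0 0 0 0 0
0 0 0 0 0
0 0 0 0 0

Lights still on: 0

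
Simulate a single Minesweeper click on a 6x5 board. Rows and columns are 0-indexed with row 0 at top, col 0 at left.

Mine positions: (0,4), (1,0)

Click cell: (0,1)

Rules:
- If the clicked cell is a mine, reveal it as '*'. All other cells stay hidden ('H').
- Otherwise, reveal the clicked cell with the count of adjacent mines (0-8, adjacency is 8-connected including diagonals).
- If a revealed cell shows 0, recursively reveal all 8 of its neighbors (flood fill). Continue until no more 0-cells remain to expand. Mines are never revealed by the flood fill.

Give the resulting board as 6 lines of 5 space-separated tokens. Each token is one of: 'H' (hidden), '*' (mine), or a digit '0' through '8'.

H 1 H H H
H H H H H
H H H H H
H H H H H
H H H H H
H H H H H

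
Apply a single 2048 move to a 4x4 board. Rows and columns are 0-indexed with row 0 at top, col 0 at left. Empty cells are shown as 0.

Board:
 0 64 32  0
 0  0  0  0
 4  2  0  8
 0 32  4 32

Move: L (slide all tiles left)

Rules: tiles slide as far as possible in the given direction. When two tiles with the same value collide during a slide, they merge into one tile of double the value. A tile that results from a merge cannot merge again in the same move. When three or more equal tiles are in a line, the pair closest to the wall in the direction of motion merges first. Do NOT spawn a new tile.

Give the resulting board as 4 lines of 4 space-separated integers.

Slide left:
row 0: [0, 64, 32, 0] -> [64, 32, 0, 0]
row 1: [0, 0, 0, 0] -> [0, 0, 0, 0]
row 2: [4, 2, 0, 8] -> [4, 2, 8, 0]
row 3: [0, 32, 4, 32] -> [32, 4, 32, 0]

Answer: 64 32  0  0
 0  0  0  0
 4  2  8  0
32  4 32  0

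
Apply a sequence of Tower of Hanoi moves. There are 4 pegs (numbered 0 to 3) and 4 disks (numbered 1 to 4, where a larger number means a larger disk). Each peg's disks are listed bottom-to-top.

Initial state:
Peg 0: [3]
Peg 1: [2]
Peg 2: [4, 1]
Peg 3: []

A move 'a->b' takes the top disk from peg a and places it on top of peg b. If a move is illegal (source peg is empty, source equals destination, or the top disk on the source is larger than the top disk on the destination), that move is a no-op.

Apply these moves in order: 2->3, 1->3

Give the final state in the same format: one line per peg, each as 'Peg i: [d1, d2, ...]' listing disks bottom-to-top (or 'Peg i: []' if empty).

Answer: Peg 0: [3]
Peg 1: [2]
Peg 2: [4]
Peg 3: [1]

Derivation:
After move 1 (2->3):
Peg 0: [3]
Peg 1: [2]
Peg 2: [4]
Peg 3: [1]

After move 2 (1->3):
Peg 0: [3]
Peg 1: [2]
Peg 2: [4]
Peg 3: [1]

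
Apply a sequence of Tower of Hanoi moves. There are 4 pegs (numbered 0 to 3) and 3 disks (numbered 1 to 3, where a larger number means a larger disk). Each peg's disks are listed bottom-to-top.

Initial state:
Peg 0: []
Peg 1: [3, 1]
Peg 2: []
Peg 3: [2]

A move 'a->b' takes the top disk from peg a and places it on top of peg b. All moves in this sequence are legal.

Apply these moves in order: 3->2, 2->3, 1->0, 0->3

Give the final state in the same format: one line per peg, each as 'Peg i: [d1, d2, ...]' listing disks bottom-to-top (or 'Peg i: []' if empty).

After move 1 (3->2):
Peg 0: []
Peg 1: [3, 1]
Peg 2: [2]
Peg 3: []

After move 2 (2->3):
Peg 0: []
Peg 1: [3, 1]
Peg 2: []
Peg 3: [2]

After move 3 (1->0):
Peg 0: [1]
Peg 1: [3]
Peg 2: []
Peg 3: [2]

After move 4 (0->3):
Peg 0: []
Peg 1: [3]
Peg 2: []
Peg 3: [2, 1]

Answer: Peg 0: []
Peg 1: [3]
Peg 2: []
Peg 3: [2, 1]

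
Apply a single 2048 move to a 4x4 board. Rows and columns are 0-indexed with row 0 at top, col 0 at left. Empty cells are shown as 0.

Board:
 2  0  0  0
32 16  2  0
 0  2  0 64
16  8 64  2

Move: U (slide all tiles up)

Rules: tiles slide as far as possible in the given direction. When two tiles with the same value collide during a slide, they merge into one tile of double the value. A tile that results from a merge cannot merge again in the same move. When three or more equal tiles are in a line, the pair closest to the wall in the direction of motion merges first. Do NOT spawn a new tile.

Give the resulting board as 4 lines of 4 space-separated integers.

Slide up:
col 0: [2, 32, 0, 16] -> [2, 32, 16, 0]
col 1: [0, 16, 2, 8] -> [16, 2, 8, 0]
col 2: [0, 2, 0, 64] -> [2, 64, 0, 0]
col 3: [0, 0, 64, 2] -> [64, 2, 0, 0]

Answer:  2 16  2 64
32  2 64  2
16  8  0  0
 0  0  0  0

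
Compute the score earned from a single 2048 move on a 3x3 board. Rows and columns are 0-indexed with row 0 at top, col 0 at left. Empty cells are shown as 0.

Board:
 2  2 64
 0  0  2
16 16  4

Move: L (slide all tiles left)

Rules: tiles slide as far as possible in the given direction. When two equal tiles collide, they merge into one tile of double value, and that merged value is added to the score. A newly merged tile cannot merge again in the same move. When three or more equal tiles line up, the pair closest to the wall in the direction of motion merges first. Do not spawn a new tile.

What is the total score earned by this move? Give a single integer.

Slide left:
row 0: [2, 2, 64] -> [4, 64, 0]  score +4 (running 4)
row 1: [0, 0, 2] -> [2, 0, 0]  score +0 (running 4)
row 2: [16, 16, 4] -> [32, 4, 0]  score +32 (running 36)
Board after move:
 4 64  0
 2  0  0
32  4  0

Answer: 36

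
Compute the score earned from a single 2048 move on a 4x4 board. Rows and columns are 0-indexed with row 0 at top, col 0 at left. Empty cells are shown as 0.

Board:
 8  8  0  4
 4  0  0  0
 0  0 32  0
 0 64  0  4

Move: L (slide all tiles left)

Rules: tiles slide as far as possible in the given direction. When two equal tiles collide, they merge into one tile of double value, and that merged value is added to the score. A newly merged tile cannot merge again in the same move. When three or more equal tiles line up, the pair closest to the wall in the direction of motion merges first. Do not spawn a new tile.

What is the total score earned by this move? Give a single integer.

Slide left:
row 0: [8, 8, 0, 4] -> [16, 4, 0, 0]  score +16 (running 16)
row 1: [4, 0, 0, 0] -> [4, 0, 0, 0]  score +0 (running 16)
row 2: [0, 0, 32, 0] -> [32, 0, 0, 0]  score +0 (running 16)
row 3: [0, 64, 0, 4] -> [64, 4, 0, 0]  score +0 (running 16)
Board after move:
16  4  0  0
 4  0  0  0
32  0  0  0
64  4  0  0

Answer: 16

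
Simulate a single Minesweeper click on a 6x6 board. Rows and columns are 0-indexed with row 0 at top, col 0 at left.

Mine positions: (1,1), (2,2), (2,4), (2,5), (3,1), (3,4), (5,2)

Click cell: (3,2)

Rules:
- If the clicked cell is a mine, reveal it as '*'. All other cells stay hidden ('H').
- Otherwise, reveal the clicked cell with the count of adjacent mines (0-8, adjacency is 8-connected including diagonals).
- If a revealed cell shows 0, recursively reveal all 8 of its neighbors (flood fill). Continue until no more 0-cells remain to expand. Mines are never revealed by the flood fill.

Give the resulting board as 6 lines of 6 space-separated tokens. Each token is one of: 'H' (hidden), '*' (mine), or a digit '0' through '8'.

H H H H H H
H H H H H H
H H H H H H
H H 2 H H H
H H H H H H
H H H H H H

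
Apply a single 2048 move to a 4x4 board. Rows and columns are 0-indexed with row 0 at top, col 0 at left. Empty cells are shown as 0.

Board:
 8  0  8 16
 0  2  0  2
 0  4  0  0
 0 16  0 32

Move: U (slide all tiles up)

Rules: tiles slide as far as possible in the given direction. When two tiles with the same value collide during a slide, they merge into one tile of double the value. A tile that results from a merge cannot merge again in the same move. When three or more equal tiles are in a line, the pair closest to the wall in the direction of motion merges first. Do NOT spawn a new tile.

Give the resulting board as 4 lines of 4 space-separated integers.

Slide up:
col 0: [8, 0, 0, 0] -> [8, 0, 0, 0]
col 1: [0, 2, 4, 16] -> [2, 4, 16, 0]
col 2: [8, 0, 0, 0] -> [8, 0, 0, 0]
col 3: [16, 2, 0, 32] -> [16, 2, 32, 0]

Answer:  8  2  8 16
 0  4  0  2
 0 16  0 32
 0  0  0  0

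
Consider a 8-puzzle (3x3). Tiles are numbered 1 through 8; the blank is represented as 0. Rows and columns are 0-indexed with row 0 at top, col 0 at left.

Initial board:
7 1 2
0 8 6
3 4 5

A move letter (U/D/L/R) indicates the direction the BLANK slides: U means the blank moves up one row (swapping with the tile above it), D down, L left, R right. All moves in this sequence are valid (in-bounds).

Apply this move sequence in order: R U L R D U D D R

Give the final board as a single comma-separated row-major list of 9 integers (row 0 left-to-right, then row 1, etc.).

Answer: 7, 1, 2, 8, 4, 6, 3, 5, 0

Derivation:
After move 1 (R):
7 1 2
8 0 6
3 4 5

After move 2 (U):
7 0 2
8 1 6
3 4 5

After move 3 (L):
0 7 2
8 1 6
3 4 5

After move 4 (R):
7 0 2
8 1 6
3 4 5

After move 5 (D):
7 1 2
8 0 6
3 4 5

After move 6 (U):
7 0 2
8 1 6
3 4 5

After move 7 (D):
7 1 2
8 0 6
3 4 5

After move 8 (D):
7 1 2
8 4 6
3 0 5

After move 9 (R):
7 1 2
8 4 6
3 5 0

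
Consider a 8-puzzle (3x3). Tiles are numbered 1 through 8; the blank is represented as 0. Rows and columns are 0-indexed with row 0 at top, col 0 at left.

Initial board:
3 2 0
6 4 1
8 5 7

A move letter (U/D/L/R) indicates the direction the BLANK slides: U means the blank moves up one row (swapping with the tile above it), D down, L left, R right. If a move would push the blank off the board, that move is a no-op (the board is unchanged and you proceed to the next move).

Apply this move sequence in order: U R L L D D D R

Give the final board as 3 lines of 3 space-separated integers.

Answer: 6 3 2
8 4 1
5 0 7

Derivation:
After move 1 (U):
3 2 0
6 4 1
8 5 7

After move 2 (R):
3 2 0
6 4 1
8 5 7

After move 3 (L):
3 0 2
6 4 1
8 5 7

After move 4 (L):
0 3 2
6 4 1
8 5 7

After move 5 (D):
6 3 2
0 4 1
8 5 7

After move 6 (D):
6 3 2
8 4 1
0 5 7

After move 7 (D):
6 3 2
8 4 1
0 5 7

After move 8 (R):
6 3 2
8 4 1
5 0 7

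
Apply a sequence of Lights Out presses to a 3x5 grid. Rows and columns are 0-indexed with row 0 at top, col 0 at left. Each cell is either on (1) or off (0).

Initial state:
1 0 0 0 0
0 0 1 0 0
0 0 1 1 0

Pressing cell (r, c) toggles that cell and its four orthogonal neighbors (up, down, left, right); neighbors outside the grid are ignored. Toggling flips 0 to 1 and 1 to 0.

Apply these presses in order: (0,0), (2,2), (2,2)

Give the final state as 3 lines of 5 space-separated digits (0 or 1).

Answer: 0 1 0 0 0
1 0 1 0 0
0 0 1 1 0

Derivation:
After press 1 at (0,0):
0 1 0 0 0
1 0 1 0 0
0 0 1 1 0

After press 2 at (2,2):
0 1 0 0 0
1 0 0 0 0
0 1 0 0 0

After press 3 at (2,2):
0 1 0 0 0
1 0 1 0 0
0 0 1 1 0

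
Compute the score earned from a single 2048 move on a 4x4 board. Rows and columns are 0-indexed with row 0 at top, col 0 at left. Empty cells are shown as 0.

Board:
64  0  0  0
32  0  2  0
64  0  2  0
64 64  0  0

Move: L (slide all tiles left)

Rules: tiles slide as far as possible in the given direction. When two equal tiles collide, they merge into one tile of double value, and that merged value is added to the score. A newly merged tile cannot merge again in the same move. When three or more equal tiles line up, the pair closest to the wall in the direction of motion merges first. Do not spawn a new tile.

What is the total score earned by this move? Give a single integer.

Slide left:
row 0: [64, 0, 0, 0] -> [64, 0, 0, 0]  score +0 (running 0)
row 1: [32, 0, 2, 0] -> [32, 2, 0, 0]  score +0 (running 0)
row 2: [64, 0, 2, 0] -> [64, 2, 0, 0]  score +0 (running 0)
row 3: [64, 64, 0, 0] -> [128, 0, 0, 0]  score +128 (running 128)
Board after move:
 64   0   0   0
 32   2   0   0
 64   2   0   0
128   0   0   0

Answer: 128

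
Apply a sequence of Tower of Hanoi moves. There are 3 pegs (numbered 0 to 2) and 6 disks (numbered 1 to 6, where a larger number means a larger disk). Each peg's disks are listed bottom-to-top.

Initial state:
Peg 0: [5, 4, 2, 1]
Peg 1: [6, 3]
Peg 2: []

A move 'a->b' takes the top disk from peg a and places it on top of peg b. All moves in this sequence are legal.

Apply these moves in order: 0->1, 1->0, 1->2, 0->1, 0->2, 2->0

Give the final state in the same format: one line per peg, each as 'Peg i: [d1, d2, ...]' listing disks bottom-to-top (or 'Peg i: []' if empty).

Answer: Peg 0: [5, 4, 2]
Peg 1: [6, 1]
Peg 2: [3]

Derivation:
After move 1 (0->1):
Peg 0: [5, 4, 2]
Peg 1: [6, 3, 1]
Peg 2: []

After move 2 (1->0):
Peg 0: [5, 4, 2, 1]
Peg 1: [6, 3]
Peg 2: []

After move 3 (1->2):
Peg 0: [5, 4, 2, 1]
Peg 1: [6]
Peg 2: [3]

After move 4 (0->1):
Peg 0: [5, 4, 2]
Peg 1: [6, 1]
Peg 2: [3]

After move 5 (0->2):
Peg 0: [5, 4]
Peg 1: [6, 1]
Peg 2: [3, 2]

After move 6 (2->0):
Peg 0: [5, 4, 2]
Peg 1: [6, 1]
Peg 2: [3]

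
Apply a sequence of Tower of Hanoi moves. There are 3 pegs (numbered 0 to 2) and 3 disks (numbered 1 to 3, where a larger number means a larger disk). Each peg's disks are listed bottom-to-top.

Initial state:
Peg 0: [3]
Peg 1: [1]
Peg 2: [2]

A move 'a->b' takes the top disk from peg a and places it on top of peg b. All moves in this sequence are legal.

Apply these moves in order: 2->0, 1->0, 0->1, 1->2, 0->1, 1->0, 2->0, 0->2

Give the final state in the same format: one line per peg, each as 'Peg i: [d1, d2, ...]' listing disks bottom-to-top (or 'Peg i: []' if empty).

Answer: Peg 0: [3, 2]
Peg 1: []
Peg 2: [1]

Derivation:
After move 1 (2->0):
Peg 0: [3, 2]
Peg 1: [1]
Peg 2: []

After move 2 (1->0):
Peg 0: [3, 2, 1]
Peg 1: []
Peg 2: []

After move 3 (0->1):
Peg 0: [3, 2]
Peg 1: [1]
Peg 2: []

After move 4 (1->2):
Peg 0: [3, 2]
Peg 1: []
Peg 2: [1]

After move 5 (0->1):
Peg 0: [3]
Peg 1: [2]
Peg 2: [1]

After move 6 (1->0):
Peg 0: [3, 2]
Peg 1: []
Peg 2: [1]

After move 7 (2->0):
Peg 0: [3, 2, 1]
Peg 1: []
Peg 2: []

After move 8 (0->2):
Peg 0: [3, 2]
Peg 1: []
Peg 2: [1]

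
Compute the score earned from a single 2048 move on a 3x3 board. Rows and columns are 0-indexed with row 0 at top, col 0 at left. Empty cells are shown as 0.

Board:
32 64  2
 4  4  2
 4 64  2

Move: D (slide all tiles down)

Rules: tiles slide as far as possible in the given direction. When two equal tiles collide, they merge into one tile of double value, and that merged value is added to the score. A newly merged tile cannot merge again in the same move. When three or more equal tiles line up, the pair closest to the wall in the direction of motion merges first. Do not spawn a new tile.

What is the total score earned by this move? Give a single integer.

Answer: 12

Derivation:
Slide down:
col 0: [32, 4, 4] -> [0, 32, 8]  score +8 (running 8)
col 1: [64, 4, 64] -> [64, 4, 64]  score +0 (running 8)
col 2: [2, 2, 2] -> [0, 2, 4]  score +4 (running 12)
Board after move:
 0 64  0
32  4  2
 8 64  4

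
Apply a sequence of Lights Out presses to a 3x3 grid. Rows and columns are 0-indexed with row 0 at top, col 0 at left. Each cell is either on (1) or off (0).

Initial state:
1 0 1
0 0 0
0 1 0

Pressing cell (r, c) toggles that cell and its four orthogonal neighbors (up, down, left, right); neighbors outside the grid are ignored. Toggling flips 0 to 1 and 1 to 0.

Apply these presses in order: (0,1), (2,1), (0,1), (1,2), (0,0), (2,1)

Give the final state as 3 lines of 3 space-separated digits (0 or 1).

After press 1 at (0,1):
0 1 0
0 1 0
0 1 0

After press 2 at (2,1):
0 1 0
0 0 0
1 0 1

After press 3 at (0,1):
1 0 1
0 1 0
1 0 1

After press 4 at (1,2):
1 0 0
0 0 1
1 0 0

After press 5 at (0,0):
0 1 0
1 0 1
1 0 0

After press 6 at (2,1):
0 1 0
1 1 1
0 1 1

Answer: 0 1 0
1 1 1
0 1 1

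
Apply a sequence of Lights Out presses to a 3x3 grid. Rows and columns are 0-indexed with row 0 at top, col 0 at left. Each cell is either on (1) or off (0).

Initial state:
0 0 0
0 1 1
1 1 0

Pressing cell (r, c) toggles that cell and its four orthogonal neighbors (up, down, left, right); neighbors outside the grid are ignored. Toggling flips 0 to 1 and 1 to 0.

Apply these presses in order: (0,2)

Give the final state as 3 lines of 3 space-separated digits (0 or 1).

After press 1 at (0,2):
0 1 1
0 1 0
1 1 0

Answer: 0 1 1
0 1 0
1 1 0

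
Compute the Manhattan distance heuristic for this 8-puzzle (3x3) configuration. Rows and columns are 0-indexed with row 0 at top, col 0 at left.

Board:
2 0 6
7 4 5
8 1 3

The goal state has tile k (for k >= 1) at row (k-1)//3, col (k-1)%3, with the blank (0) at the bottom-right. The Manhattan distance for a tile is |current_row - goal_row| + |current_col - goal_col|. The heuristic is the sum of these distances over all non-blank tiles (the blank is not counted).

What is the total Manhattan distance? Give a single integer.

Tile 2: (0,0)->(0,1) = 1
Tile 6: (0,2)->(1,2) = 1
Tile 7: (1,0)->(2,0) = 1
Tile 4: (1,1)->(1,0) = 1
Tile 5: (1,2)->(1,1) = 1
Tile 8: (2,0)->(2,1) = 1
Tile 1: (2,1)->(0,0) = 3
Tile 3: (2,2)->(0,2) = 2
Sum: 1 + 1 + 1 + 1 + 1 + 1 + 3 + 2 = 11

Answer: 11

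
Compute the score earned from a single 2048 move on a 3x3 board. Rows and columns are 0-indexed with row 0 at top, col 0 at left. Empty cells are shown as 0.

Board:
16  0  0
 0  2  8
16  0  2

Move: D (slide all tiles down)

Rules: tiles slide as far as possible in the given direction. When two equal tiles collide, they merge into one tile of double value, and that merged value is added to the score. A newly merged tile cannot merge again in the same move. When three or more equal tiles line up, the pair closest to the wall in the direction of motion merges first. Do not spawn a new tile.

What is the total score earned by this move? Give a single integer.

Slide down:
col 0: [16, 0, 16] -> [0, 0, 32]  score +32 (running 32)
col 1: [0, 2, 0] -> [0, 0, 2]  score +0 (running 32)
col 2: [0, 8, 2] -> [0, 8, 2]  score +0 (running 32)
Board after move:
 0  0  0
 0  0  8
32  2  2

Answer: 32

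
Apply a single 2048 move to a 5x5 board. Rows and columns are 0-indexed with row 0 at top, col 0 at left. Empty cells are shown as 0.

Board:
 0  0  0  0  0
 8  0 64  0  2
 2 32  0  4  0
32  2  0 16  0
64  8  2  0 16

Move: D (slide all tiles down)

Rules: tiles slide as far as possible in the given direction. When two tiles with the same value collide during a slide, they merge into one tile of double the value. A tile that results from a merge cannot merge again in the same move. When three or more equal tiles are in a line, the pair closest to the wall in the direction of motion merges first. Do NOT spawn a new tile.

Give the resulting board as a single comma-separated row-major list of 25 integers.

Answer: 0, 0, 0, 0, 0, 8, 0, 0, 0, 0, 2, 32, 0, 0, 0, 32, 2, 64, 4, 2, 64, 8, 2, 16, 16

Derivation:
Slide down:
col 0: [0, 8, 2, 32, 64] -> [0, 8, 2, 32, 64]
col 1: [0, 0, 32, 2, 8] -> [0, 0, 32, 2, 8]
col 2: [0, 64, 0, 0, 2] -> [0, 0, 0, 64, 2]
col 3: [0, 0, 4, 16, 0] -> [0, 0, 0, 4, 16]
col 4: [0, 2, 0, 0, 16] -> [0, 0, 0, 2, 16]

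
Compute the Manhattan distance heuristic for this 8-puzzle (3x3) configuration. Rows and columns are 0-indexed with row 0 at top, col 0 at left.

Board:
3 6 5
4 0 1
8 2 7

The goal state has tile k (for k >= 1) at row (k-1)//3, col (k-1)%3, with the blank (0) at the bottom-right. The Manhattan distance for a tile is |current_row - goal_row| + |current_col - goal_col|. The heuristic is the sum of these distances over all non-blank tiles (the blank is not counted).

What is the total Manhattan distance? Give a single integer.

Tile 3: at (0,0), goal (0,2), distance |0-0|+|0-2| = 2
Tile 6: at (0,1), goal (1,2), distance |0-1|+|1-2| = 2
Tile 5: at (0,2), goal (1,1), distance |0-1|+|2-1| = 2
Tile 4: at (1,0), goal (1,0), distance |1-1|+|0-0| = 0
Tile 1: at (1,2), goal (0,0), distance |1-0|+|2-0| = 3
Tile 8: at (2,0), goal (2,1), distance |2-2|+|0-1| = 1
Tile 2: at (2,1), goal (0,1), distance |2-0|+|1-1| = 2
Tile 7: at (2,2), goal (2,0), distance |2-2|+|2-0| = 2
Sum: 2 + 2 + 2 + 0 + 3 + 1 + 2 + 2 = 14

Answer: 14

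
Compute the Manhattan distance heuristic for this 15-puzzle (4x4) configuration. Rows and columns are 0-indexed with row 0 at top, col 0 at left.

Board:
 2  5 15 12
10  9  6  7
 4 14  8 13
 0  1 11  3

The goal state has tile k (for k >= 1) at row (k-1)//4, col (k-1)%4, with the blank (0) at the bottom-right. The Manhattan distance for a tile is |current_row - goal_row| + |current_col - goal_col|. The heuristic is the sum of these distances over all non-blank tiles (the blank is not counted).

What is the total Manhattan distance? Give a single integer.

Tile 2: at (0,0), goal (0,1), distance |0-0|+|0-1| = 1
Tile 5: at (0,1), goal (1,0), distance |0-1|+|1-0| = 2
Tile 15: at (0,2), goal (3,2), distance |0-3|+|2-2| = 3
Tile 12: at (0,3), goal (2,3), distance |0-2|+|3-3| = 2
Tile 10: at (1,0), goal (2,1), distance |1-2|+|0-1| = 2
Tile 9: at (1,1), goal (2,0), distance |1-2|+|1-0| = 2
Tile 6: at (1,2), goal (1,1), distance |1-1|+|2-1| = 1
Tile 7: at (1,3), goal (1,2), distance |1-1|+|3-2| = 1
Tile 4: at (2,0), goal (0,3), distance |2-0|+|0-3| = 5
Tile 14: at (2,1), goal (3,1), distance |2-3|+|1-1| = 1
Tile 8: at (2,2), goal (1,3), distance |2-1|+|2-3| = 2
Tile 13: at (2,3), goal (3,0), distance |2-3|+|3-0| = 4
Tile 1: at (3,1), goal (0,0), distance |3-0|+|1-0| = 4
Tile 11: at (3,2), goal (2,2), distance |3-2|+|2-2| = 1
Tile 3: at (3,3), goal (0,2), distance |3-0|+|3-2| = 4
Sum: 1 + 2 + 3 + 2 + 2 + 2 + 1 + 1 + 5 + 1 + 2 + 4 + 4 + 1 + 4 = 35

Answer: 35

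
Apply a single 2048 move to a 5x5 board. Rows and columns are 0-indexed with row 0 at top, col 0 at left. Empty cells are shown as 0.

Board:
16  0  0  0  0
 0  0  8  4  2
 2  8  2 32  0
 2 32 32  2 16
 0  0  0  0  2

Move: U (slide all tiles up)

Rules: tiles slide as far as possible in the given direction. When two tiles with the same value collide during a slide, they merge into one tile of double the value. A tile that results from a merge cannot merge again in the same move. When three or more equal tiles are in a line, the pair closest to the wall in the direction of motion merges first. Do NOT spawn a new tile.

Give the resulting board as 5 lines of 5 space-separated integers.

Answer: 16  8  8  4  2
 4 32  2 32 16
 0  0 32  2  2
 0  0  0  0  0
 0  0  0  0  0

Derivation:
Slide up:
col 0: [16, 0, 2, 2, 0] -> [16, 4, 0, 0, 0]
col 1: [0, 0, 8, 32, 0] -> [8, 32, 0, 0, 0]
col 2: [0, 8, 2, 32, 0] -> [8, 2, 32, 0, 0]
col 3: [0, 4, 32, 2, 0] -> [4, 32, 2, 0, 0]
col 4: [0, 2, 0, 16, 2] -> [2, 16, 2, 0, 0]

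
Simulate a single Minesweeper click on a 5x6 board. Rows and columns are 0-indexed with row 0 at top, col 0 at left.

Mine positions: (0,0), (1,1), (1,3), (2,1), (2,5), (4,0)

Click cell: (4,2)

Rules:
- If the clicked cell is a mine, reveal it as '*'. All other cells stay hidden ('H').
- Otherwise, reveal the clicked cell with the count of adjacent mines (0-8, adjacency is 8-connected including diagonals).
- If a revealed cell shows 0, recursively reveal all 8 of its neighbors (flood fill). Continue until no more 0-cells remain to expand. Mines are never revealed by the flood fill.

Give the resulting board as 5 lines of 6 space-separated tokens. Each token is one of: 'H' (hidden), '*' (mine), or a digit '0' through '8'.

H H H H H H
H H H H H H
H H 3 1 2 H
H 2 1 0 1 1
H 1 0 0 0 0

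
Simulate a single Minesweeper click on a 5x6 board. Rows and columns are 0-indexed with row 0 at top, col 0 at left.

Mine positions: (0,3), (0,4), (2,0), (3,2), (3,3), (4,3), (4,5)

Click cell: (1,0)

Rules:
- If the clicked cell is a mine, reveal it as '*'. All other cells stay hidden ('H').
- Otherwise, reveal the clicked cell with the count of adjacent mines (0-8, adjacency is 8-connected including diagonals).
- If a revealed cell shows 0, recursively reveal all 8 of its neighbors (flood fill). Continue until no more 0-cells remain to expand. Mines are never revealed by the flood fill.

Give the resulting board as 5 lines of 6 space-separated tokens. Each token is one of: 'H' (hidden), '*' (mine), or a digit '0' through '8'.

H H H H H H
1 H H H H H
H H H H H H
H H H H H H
H H H H H H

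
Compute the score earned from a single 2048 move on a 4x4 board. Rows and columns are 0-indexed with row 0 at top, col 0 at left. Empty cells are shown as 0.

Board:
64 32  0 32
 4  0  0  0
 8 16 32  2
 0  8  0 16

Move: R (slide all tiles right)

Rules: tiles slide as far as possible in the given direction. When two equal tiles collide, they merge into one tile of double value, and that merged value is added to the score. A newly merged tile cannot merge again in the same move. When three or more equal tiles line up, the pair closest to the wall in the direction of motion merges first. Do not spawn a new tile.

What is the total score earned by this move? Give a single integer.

Slide right:
row 0: [64, 32, 0, 32] -> [0, 0, 64, 64]  score +64 (running 64)
row 1: [4, 0, 0, 0] -> [0, 0, 0, 4]  score +0 (running 64)
row 2: [8, 16, 32, 2] -> [8, 16, 32, 2]  score +0 (running 64)
row 3: [0, 8, 0, 16] -> [0, 0, 8, 16]  score +0 (running 64)
Board after move:
 0  0 64 64
 0  0  0  4
 8 16 32  2
 0  0  8 16

Answer: 64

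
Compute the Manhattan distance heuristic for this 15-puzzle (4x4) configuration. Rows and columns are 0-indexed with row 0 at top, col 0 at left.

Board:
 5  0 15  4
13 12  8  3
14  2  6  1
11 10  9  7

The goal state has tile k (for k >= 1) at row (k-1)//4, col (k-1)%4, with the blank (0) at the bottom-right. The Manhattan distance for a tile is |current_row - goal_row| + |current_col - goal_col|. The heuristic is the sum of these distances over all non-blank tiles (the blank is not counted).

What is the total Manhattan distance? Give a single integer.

Tile 5: (0,0)->(1,0) = 1
Tile 15: (0,2)->(3,2) = 3
Tile 4: (0,3)->(0,3) = 0
Tile 13: (1,0)->(3,0) = 2
Tile 12: (1,1)->(2,3) = 3
Tile 8: (1,2)->(1,3) = 1
Tile 3: (1,3)->(0,2) = 2
Tile 14: (2,0)->(3,1) = 2
Tile 2: (2,1)->(0,1) = 2
Tile 6: (2,2)->(1,1) = 2
Tile 1: (2,3)->(0,0) = 5
Tile 11: (3,0)->(2,2) = 3
Tile 10: (3,1)->(2,1) = 1
Tile 9: (3,2)->(2,0) = 3
Tile 7: (3,3)->(1,2) = 3
Sum: 1 + 3 + 0 + 2 + 3 + 1 + 2 + 2 + 2 + 2 + 5 + 3 + 1 + 3 + 3 = 33

Answer: 33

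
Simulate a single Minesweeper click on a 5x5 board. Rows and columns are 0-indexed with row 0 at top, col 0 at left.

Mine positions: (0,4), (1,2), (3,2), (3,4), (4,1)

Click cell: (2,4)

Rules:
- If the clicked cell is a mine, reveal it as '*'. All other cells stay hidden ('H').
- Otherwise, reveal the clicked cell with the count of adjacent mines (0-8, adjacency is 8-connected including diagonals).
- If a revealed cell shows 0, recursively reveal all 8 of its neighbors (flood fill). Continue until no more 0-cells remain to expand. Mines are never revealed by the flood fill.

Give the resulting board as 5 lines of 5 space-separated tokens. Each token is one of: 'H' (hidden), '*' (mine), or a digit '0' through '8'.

H H H H H
H H H H H
H H H H 1
H H H H H
H H H H H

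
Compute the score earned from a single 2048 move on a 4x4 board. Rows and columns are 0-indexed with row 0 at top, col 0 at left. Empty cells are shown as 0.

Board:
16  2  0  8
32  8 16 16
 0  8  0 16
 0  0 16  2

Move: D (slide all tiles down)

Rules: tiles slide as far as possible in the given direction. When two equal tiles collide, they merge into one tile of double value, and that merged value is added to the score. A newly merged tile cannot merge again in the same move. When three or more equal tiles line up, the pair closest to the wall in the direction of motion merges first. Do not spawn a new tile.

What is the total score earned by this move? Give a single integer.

Slide down:
col 0: [16, 32, 0, 0] -> [0, 0, 16, 32]  score +0 (running 0)
col 1: [2, 8, 8, 0] -> [0, 0, 2, 16]  score +16 (running 16)
col 2: [0, 16, 0, 16] -> [0, 0, 0, 32]  score +32 (running 48)
col 3: [8, 16, 16, 2] -> [0, 8, 32, 2]  score +32 (running 80)
Board after move:
 0  0  0  0
 0  0  0  8
16  2  0 32
32 16 32  2

Answer: 80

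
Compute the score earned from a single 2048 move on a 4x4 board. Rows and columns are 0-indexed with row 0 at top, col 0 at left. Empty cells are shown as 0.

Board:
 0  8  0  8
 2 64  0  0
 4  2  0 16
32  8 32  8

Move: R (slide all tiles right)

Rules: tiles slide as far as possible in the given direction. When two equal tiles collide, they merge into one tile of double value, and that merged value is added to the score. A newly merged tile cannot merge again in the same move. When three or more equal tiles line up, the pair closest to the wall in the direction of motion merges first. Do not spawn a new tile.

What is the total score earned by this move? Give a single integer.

Answer: 16

Derivation:
Slide right:
row 0: [0, 8, 0, 8] -> [0, 0, 0, 16]  score +16 (running 16)
row 1: [2, 64, 0, 0] -> [0, 0, 2, 64]  score +0 (running 16)
row 2: [4, 2, 0, 16] -> [0, 4, 2, 16]  score +0 (running 16)
row 3: [32, 8, 32, 8] -> [32, 8, 32, 8]  score +0 (running 16)
Board after move:
 0  0  0 16
 0  0  2 64
 0  4  2 16
32  8 32  8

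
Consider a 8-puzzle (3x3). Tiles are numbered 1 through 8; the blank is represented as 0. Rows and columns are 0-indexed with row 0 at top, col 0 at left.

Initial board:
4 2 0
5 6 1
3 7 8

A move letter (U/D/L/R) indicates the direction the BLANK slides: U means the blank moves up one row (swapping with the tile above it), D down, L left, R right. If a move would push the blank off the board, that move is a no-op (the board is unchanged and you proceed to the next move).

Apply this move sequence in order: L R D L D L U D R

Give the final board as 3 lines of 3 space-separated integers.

After move 1 (L):
4 0 2
5 6 1
3 7 8

After move 2 (R):
4 2 0
5 6 1
3 7 8

After move 3 (D):
4 2 1
5 6 0
3 7 8

After move 4 (L):
4 2 1
5 0 6
3 7 8

After move 5 (D):
4 2 1
5 7 6
3 0 8

After move 6 (L):
4 2 1
5 7 6
0 3 8

After move 7 (U):
4 2 1
0 7 6
5 3 8

After move 8 (D):
4 2 1
5 7 6
0 3 8

After move 9 (R):
4 2 1
5 7 6
3 0 8

Answer: 4 2 1
5 7 6
3 0 8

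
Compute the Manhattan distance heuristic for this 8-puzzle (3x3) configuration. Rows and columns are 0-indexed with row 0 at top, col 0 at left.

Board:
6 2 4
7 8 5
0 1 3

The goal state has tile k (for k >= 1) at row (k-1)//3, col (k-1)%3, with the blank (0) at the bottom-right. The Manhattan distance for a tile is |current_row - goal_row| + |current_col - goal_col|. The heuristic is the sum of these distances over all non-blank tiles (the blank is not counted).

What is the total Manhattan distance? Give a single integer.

Tile 6: (0,0)->(1,2) = 3
Tile 2: (0,1)->(0,1) = 0
Tile 4: (0,2)->(1,0) = 3
Tile 7: (1,0)->(2,0) = 1
Tile 8: (1,1)->(2,1) = 1
Tile 5: (1,2)->(1,1) = 1
Tile 1: (2,1)->(0,0) = 3
Tile 3: (2,2)->(0,2) = 2
Sum: 3 + 0 + 3 + 1 + 1 + 1 + 3 + 2 = 14

Answer: 14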